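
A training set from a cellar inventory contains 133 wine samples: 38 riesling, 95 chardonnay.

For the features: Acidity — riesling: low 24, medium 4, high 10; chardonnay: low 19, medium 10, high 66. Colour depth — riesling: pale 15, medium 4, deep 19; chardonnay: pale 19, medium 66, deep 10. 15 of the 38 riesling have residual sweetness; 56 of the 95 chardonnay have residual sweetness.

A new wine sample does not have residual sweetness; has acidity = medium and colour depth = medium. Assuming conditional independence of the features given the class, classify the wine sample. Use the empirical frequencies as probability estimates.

chardonnay

riesling: (38/133) × (4/38) × (4/38) × (23/38) ≈ 0.00191615
chardonnay: (95/133) × (10/95) × (66/95) × (39/95) ≈ 0.0214442
Highest score → chardonnay.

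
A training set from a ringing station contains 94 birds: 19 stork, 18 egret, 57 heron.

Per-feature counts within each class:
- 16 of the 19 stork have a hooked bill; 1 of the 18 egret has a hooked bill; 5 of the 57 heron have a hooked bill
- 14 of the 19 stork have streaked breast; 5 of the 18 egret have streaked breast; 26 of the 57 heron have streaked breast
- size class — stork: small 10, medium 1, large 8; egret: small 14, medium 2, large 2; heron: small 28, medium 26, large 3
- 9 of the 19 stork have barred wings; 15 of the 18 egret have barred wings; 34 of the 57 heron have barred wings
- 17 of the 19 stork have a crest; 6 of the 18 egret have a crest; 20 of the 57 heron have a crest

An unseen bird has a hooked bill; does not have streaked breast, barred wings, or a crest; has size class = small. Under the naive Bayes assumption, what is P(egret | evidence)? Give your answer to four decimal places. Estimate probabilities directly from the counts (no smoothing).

stork: (19/94) × (16/19) × (5/19) × (10/19) × (10/19) × (2/19) ≈ 0.0013061
egret: (18/94) × (1/18) × (13/18) × (14/18) × (3/18) × (12/18) ≈ 0.000663982
heron: (57/94) × (5/57) × (31/57) × (28/57) × (23/57) × (37/57) ≈ 0.00372213
P(egret | x) = 0.000663982 / 0.005692212 ≈ 0.1166

0.1166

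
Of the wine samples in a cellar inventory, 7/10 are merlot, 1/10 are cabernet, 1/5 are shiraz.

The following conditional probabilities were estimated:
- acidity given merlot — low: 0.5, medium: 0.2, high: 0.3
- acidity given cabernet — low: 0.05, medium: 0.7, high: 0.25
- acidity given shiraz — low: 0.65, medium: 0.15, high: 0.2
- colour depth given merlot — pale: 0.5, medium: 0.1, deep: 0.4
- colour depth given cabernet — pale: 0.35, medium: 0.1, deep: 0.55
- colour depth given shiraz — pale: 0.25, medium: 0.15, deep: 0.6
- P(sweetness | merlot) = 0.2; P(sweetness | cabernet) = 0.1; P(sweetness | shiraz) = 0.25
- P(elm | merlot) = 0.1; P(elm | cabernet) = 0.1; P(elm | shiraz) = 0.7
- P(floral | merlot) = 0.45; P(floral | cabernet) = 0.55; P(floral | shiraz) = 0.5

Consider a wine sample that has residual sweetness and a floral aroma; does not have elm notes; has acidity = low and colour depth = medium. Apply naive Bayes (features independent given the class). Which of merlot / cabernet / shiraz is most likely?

merlot

merlot: 0.7 × 0.5 × 0.1 × 0.2 × (1−0.1) × 0.45 = 0.002835
cabernet: 0.1 × 0.05 × 0.1 × 0.1 × (1−0.1) × 0.55 = 0.00002475
shiraz: 0.2 × 0.65 × 0.15 × 0.25 × (1−0.7) × 0.5 = 0.00073125
Highest score → merlot.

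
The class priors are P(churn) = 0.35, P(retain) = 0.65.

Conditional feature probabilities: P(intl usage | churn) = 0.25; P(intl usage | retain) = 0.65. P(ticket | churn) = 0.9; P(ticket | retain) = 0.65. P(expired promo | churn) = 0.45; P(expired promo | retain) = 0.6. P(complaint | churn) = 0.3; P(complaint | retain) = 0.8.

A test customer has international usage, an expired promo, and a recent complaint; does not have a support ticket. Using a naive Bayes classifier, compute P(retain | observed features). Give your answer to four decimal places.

churn: 0.35 × 0.25 × (1−0.9) × 0.45 × 0.3 = 0.00118125
retain: 0.65 × 0.65 × (1−0.65) × 0.6 × 0.8 = 0.07098
P(retain | x) = 0.07098 / 0.07216125 ≈ 0.9836

0.9836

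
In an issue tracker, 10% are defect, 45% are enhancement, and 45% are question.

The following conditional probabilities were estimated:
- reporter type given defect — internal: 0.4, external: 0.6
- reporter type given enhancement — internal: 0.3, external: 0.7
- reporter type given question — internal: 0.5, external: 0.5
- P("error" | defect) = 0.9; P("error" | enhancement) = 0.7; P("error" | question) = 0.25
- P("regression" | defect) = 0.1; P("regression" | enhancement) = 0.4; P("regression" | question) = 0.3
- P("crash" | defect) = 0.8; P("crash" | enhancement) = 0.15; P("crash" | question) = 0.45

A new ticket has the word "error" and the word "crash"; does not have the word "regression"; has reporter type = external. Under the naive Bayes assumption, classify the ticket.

defect: 0.1 × 0.6 × 0.9 × (1−0.1) × 0.8 = 0.03888
enhancement: 0.45 × 0.7 × 0.7 × (1−0.4) × 0.15 = 0.019845
question: 0.45 × 0.5 × 0.25 × (1−0.3) × 0.45 = 0.01771875
Highest score → defect.

defect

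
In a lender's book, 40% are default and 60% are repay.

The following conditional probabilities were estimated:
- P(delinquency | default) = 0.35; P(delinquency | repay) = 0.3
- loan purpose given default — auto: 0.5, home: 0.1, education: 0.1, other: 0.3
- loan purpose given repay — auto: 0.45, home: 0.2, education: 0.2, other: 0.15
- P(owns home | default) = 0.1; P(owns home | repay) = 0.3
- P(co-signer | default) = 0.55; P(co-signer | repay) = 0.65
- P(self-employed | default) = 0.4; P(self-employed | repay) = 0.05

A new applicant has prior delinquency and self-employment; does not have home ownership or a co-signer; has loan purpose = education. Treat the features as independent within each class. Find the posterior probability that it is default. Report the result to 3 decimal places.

0.837

default: 0.4 × 0.35 × 0.1 × (1−0.1) × (1−0.55) × 0.4 = 0.002268
repay: 0.6 × 0.3 × 0.2 × (1−0.3) × (1−0.65) × 0.05 = 0.000441
P(default | x) = 0.002268 / 0.002709 ≈ 0.837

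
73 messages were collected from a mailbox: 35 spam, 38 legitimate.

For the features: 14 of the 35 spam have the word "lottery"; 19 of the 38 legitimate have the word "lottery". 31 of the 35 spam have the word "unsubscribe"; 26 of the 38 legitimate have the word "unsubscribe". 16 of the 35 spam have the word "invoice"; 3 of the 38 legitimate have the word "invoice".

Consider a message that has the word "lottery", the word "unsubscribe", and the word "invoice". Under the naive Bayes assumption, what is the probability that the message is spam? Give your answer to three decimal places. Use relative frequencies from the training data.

spam: (35/73) × (14/35) × (31/35) × (16/35) ≈ 0.0776517
legitimate: (38/73) × (19/38) × (26/38) × (3/38) ≈ 0.0140591
P(spam | x) = 0.0776517 / 0.0917108 ≈ 0.847

0.847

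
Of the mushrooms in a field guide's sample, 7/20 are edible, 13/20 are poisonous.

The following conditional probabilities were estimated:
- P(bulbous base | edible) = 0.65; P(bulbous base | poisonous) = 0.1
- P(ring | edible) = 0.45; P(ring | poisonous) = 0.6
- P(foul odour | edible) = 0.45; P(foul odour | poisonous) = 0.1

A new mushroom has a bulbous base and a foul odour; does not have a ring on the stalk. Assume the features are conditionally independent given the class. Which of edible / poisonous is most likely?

edible: 0.35 × 0.65 × (1−0.45) × 0.45 = 0.05630625
poisonous: 0.65 × 0.1 × (1−0.6) × 0.1 = 0.0026
Highest score → edible.

edible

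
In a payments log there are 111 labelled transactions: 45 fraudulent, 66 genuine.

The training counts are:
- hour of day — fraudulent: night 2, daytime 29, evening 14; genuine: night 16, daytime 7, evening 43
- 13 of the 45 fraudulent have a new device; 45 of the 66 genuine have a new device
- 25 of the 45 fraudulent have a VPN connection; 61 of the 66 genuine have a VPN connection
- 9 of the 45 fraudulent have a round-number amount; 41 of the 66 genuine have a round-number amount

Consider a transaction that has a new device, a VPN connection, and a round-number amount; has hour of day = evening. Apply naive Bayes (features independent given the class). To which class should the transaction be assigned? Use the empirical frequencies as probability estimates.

genuine

fraudulent: (45/111) × (14/45) × (13/45) × (25/45) × (9/45) ≈ 0.00404849
genuine: (66/111) × (43/66) × (45/66) × (61/66) × (41/66) ≈ 0.151649
Highest score → genuine.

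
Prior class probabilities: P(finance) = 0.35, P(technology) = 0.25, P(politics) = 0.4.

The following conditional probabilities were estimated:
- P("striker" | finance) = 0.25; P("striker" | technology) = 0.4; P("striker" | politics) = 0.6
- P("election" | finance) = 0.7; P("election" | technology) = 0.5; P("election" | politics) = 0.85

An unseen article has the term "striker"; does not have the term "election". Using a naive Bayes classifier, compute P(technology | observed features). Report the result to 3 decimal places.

0.445

finance: 0.35 × 0.25 × (1−0.7) = 0.02625
technology: 0.25 × 0.4 × (1−0.5) = 0.05
politics: 0.4 × 0.6 × (1−0.85) = 0.036
P(technology | x) = 0.05 / 0.11225 ≈ 0.445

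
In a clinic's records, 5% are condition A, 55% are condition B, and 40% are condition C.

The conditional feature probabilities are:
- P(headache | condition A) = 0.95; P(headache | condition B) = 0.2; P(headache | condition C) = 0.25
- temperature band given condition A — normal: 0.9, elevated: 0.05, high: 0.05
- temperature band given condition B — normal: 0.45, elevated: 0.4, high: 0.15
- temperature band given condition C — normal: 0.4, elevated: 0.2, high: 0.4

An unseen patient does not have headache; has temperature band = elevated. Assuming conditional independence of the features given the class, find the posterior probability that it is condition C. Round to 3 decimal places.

condition A: 0.05 × (1−0.95) × 0.05 = 0.000125
condition B: 0.55 × (1−0.2) × 0.4 = 0.176
condition C: 0.4 × (1−0.25) × 0.2 = 0.06
P(condition C | x) = 0.06 / 0.236125 ≈ 0.254

0.254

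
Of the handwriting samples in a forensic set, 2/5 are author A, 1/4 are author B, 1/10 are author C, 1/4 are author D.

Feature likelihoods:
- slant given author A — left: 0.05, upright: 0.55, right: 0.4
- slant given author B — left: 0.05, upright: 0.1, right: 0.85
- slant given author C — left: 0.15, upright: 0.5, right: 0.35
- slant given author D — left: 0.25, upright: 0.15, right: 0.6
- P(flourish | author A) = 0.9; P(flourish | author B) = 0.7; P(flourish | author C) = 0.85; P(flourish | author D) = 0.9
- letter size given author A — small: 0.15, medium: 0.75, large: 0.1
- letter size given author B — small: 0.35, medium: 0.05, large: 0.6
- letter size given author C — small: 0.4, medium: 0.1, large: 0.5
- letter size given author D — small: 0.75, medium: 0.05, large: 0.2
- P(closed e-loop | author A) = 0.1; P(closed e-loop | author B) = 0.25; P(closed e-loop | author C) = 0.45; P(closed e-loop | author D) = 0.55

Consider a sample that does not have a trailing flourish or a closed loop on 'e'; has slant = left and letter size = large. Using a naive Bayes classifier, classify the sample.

author B

author A: 0.4 × 0.05 × (1−0.9) × 0.1 × (1−0.1) = 0.00018
author B: 0.25 × 0.05 × (1−0.7) × 0.6 × (1−0.25) = 0.0016875
author C: 0.1 × 0.15 × (1−0.85) × 0.5 × (1−0.45) = 0.00061875
author D: 0.25 × 0.25 × (1−0.9) × 0.2 × (1−0.55) = 0.0005625
Highest score → author B.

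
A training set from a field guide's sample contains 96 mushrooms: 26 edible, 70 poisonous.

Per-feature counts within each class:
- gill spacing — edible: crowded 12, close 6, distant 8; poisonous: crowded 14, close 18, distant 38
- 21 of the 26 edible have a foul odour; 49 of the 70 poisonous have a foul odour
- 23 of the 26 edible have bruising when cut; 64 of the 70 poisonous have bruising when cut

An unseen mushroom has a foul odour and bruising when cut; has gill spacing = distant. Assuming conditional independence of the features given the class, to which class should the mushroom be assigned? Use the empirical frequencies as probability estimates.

poisonous

edible: (26/96) × (8/26) × (21/26) × (23/26) ≈ 0.0595414
poisonous: (70/96) × (38/70) × (49/70) × (64/70) ≈ 0.253333
Highest score → poisonous.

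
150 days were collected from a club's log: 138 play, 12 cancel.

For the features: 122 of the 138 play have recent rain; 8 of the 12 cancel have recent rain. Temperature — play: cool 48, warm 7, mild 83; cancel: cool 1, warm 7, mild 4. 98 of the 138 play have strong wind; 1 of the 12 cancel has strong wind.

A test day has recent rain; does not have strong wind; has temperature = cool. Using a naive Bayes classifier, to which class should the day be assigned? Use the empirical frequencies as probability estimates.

play: (138/150) × (122/138) × (48/138) × (40/138) ≈ 0.0819996
cancel: (12/150) × (8/12) × (1/12) × (11/12) ≈ 0.00407407
Highest score → play.

play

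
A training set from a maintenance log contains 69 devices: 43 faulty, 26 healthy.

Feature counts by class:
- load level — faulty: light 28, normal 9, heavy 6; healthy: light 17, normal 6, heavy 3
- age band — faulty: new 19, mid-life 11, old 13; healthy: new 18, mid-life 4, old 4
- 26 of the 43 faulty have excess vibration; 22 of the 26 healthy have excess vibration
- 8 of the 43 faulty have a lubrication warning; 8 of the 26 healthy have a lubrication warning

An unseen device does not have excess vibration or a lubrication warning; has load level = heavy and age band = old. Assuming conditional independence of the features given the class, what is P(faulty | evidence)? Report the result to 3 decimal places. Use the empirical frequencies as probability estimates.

0.922

faulty: (43/69) × (6/43) × (13/43) × (17/43) × (35/43) ≈ 0.00845974
healthy: (26/69) × (3/26) × (4/26) × (4/26) × (18/26) ≈ 0.000712434
P(faulty | x) = 0.00845974 / 0.009172174 ≈ 0.922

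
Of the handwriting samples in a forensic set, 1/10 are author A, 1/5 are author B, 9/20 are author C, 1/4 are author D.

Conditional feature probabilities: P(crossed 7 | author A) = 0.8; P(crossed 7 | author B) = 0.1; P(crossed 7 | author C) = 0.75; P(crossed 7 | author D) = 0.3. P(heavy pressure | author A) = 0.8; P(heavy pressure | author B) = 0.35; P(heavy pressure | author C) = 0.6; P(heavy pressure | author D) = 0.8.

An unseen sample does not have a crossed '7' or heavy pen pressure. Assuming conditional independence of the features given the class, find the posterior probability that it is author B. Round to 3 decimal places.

0.582

author A: 0.1 × (1−0.8) × (1−0.8) = 0.004
author B: 0.2 × (1−0.1) × (1−0.35) = 0.117
author C: 0.45 × (1−0.75) × (1−0.6) = 0.045
author D: 0.25 × (1−0.3) × (1−0.8) = 0.035
P(author B | x) = 0.117 / 0.201 ≈ 0.582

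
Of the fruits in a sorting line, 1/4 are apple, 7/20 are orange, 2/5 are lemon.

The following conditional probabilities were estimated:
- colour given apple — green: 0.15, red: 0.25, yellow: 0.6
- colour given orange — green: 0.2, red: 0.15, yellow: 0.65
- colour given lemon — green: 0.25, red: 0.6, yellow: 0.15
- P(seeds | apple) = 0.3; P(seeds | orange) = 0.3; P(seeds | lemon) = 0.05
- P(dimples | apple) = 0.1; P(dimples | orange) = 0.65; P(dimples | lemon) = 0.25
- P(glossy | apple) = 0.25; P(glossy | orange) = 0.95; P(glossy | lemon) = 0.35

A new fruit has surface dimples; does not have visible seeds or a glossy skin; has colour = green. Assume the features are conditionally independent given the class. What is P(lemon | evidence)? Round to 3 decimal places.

0.813

apple: 0.25 × 0.15 × (1−0.3) × 0.1 × (1−0.25) = 0.00196875
orange: 0.35 × 0.2 × (1−0.3) × 0.65 × (1−0.95) = 0.0015925
lemon: 0.4 × 0.25 × (1−0.05) × 0.25 × (1−0.35) = 0.0154375
P(lemon | x) = 0.0154375 / 0.01899875 ≈ 0.813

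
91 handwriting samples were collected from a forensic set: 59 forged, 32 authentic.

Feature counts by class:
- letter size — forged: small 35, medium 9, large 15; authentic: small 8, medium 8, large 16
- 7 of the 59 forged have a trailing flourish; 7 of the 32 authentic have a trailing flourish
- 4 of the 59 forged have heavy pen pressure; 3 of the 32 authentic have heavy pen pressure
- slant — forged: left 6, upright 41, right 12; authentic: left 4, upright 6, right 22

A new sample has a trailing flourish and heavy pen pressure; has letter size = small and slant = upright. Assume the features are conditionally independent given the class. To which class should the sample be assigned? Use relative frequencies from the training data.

forged: (59/91) × (35/59) × (7/59) × (4/59) × (41/59) ≈ 0.00214987
authentic: (32/91) × (8/32) × (7/32) × (3/32) × (6/32) ≈ 0.000338041
Highest score → forged.

forged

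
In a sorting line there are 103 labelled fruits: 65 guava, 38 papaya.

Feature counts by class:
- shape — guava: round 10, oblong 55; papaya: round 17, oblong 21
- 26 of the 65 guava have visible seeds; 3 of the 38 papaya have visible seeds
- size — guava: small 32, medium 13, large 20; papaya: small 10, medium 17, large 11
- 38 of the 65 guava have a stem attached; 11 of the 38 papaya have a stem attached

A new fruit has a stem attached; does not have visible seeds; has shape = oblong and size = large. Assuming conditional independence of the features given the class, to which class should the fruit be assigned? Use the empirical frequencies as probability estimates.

guava

guava: (65/103) × (55/65) × (39/65) × (20/65) × (38/65) ≈ 0.057632
papaya: (38/103) × (21/38) × (35/38) × (11/38) × (11/38) ≈ 0.0157357
Highest score → guava.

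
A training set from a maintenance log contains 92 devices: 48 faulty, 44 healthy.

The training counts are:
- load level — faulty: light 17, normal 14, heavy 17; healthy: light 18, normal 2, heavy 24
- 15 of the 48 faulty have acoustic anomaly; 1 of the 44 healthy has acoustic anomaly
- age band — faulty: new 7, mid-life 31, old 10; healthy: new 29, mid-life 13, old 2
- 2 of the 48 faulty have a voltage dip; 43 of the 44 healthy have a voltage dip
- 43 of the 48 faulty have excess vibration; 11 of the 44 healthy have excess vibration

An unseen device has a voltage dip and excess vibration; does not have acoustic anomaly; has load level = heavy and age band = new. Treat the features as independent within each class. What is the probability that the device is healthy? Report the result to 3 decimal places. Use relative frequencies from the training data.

faulty: (48/92) × (17/48) × (33/48) × (7/48) × (2/48) × (43/48) ≈ 0.000691523
healthy: (44/92) × (24/44) × (43/44) × (29/44) × (43/44) × (11/44) ≈ 0.0410526
P(healthy | x) = 0.0410526 / 0.041744123 ≈ 0.983

0.983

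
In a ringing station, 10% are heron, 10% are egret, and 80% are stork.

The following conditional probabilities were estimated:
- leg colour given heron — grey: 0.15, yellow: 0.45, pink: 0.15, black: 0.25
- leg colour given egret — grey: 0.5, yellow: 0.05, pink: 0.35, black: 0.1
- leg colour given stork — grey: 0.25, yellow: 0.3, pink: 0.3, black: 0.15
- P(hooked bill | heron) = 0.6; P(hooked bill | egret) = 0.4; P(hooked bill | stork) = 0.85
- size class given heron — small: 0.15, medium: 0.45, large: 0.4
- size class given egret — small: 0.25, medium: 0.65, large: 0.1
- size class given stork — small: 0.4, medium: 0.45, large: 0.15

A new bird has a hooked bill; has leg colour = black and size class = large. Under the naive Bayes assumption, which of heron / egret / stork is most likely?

heron: 0.1 × 0.25 × 0.6 × 0.4 = 0.006
egret: 0.1 × 0.1 × 0.4 × 0.1 = 0.0004
stork: 0.8 × 0.15 × 0.85 × 0.15 = 0.0153
Highest score → stork.

stork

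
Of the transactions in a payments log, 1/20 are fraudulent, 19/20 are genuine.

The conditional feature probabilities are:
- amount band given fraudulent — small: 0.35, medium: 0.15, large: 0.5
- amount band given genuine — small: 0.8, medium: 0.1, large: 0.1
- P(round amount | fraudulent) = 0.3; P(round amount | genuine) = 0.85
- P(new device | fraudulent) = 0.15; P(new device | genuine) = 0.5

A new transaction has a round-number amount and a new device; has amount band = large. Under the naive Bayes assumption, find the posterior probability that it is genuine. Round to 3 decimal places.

0.973

fraudulent: 0.05 × 0.5 × 0.3 × 0.15 = 0.001125
genuine: 0.95 × 0.1 × 0.85 × 0.5 = 0.040375
P(genuine | x) = 0.040375 / 0.0415 ≈ 0.973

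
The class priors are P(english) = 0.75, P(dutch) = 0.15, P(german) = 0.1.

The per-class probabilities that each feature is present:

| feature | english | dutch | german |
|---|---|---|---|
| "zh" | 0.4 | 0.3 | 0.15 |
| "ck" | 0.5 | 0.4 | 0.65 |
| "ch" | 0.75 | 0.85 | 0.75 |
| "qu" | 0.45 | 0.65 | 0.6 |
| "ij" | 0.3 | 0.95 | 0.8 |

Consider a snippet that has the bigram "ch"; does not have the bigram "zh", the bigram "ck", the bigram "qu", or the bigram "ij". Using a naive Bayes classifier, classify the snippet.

english

english: 0.75 × (1−0.4) × (1−0.5) × 0.75 × (1−0.45) × (1−0.3) = 0.06496875
dutch: 0.15 × (1−0.3) × (1−0.4) × 0.85 × (1−0.65) × (1−0.95) = 0.000937125
german: 0.1 × (1−0.15) × (1−0.65) × 0.75 × (1−0.6) × (1−0.8) = 0.001785
Highest score → english.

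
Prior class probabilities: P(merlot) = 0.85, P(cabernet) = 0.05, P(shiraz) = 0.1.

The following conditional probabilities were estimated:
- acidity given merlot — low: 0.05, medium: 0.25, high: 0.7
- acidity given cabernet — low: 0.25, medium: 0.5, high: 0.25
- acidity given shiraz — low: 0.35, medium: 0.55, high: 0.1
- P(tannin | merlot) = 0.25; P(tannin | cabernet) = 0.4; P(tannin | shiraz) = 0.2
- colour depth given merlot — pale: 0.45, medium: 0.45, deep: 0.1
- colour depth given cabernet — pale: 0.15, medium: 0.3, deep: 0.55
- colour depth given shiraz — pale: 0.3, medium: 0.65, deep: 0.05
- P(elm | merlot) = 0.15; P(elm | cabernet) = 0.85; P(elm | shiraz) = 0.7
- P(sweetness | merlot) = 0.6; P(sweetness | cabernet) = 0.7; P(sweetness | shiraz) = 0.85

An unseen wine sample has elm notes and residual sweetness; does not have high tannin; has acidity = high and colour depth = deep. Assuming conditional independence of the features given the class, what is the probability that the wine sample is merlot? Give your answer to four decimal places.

0.5987

merlot: 0.85 × 0.7 × (1−0.25) × 0.1 × 0.15 × 0.6 = 0.00401625
cabernet: 0.05 × 0.25 × (1−0.4) × 0.55 × 0.85 × 0.7 = 0.002454375
shiraz: 0.1 × 0.1 × (1−0.2) × 0.05 × 0.7 × 0.85 = 0.000238
P(merlot | x) = 0.00401625 / 0.006708625 ≈ 0.5987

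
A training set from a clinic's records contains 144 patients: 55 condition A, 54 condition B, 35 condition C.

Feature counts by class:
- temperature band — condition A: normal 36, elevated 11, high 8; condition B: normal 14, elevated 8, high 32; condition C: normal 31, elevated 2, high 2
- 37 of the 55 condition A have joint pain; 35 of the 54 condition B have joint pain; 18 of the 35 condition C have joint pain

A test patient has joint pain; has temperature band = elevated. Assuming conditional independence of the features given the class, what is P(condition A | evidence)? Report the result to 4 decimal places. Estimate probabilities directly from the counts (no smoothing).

condition A: (55/144) × (11/55) × (37/55) ≈ 0.0513889
condition B: (54/144) × (8/54) × (35/54) ≈ 0.0360082
condition C: (35/144) × (2/35) × (18/35) ≈ 0.00714286
P(condition A | x) = 0.0513889 / 0.09453996 ≈ 0.5436

0.5436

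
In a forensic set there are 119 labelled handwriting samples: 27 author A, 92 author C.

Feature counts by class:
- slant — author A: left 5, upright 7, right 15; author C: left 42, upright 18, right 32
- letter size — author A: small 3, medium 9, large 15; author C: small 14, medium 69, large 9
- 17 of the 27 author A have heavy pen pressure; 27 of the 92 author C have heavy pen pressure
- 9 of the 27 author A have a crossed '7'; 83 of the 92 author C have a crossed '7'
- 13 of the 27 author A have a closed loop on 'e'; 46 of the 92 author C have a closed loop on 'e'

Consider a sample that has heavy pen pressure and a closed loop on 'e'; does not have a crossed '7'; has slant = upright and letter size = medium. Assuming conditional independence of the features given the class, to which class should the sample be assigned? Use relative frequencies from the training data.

author A: (27/119) × (7/27) × (9/27) × (17/27) × (18/27) × (13/27) ≈ 0.00396281
author C: (92/119) × (18/92) × (69/92) × (27/92) × (9/92) × (46/92) ≈ 0.0016285
Highest score → author A.

author A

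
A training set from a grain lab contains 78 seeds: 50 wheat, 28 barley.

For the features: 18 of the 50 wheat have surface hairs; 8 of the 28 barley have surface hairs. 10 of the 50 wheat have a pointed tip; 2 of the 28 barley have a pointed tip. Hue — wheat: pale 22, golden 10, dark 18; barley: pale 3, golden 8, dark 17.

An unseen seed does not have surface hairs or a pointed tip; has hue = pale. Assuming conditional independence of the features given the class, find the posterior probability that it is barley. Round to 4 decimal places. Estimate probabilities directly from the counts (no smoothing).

wheat: (50/78) × (32/50) × (40/50) × (22/50) ≈ 0.14441
barley: (28/78) × (20/28) × (26/28) × (3/28) ≈ 0.0255102
P(barley | x) = 0.0255102 / 0.1699202 ≈ 0.1501

0.1501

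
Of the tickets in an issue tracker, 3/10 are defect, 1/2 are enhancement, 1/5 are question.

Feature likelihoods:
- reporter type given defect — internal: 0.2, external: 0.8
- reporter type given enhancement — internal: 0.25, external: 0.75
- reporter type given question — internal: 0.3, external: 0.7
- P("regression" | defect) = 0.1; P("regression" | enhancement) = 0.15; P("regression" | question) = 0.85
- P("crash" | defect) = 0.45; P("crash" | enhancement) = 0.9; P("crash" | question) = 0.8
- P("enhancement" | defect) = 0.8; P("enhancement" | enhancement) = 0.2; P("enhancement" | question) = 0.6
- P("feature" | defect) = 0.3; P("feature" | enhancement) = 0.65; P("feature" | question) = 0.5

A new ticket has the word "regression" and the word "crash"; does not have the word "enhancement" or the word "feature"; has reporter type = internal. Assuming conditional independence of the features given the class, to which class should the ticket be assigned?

defect: 0.3 × 0.2 × 0.1 × 0.45 × (1−0.8) × (1−0.3) = 0.000378
enhancement: 0.5 × 0.25 × 0.15 × 0.9 × (1−0.2) × (1−0.65) = 0.004725
question: 0.2 × 0.3 × 0.85 × 0.8 × (1−0.6) × (1−0.5) = 0.00816
Highest score → question.

question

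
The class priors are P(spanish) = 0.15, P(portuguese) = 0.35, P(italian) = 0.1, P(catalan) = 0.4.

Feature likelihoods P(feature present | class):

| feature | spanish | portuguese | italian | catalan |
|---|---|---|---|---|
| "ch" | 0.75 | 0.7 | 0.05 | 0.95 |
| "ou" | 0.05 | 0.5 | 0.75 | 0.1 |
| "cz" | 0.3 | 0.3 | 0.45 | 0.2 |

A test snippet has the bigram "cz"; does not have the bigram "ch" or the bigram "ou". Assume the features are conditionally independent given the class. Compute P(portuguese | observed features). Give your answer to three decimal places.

spanish: 0.15 × (1−0.75) × (1−0.05) × 0.3 = 0.0106875
portuguese: 0.35 × (1−0.7) × (1−0.5) × 0.3 = 0.01575
italian: 0.1 × (1−0.05) × (1−0.75) × 0.45 = 0.0106875
catalan: 0.4 × (1−0.95) × (1−0.1) × 0.2 = 0.0036
P(portuguese | x) = 0.01575 / 0.040725 ≈ 0.387

0.387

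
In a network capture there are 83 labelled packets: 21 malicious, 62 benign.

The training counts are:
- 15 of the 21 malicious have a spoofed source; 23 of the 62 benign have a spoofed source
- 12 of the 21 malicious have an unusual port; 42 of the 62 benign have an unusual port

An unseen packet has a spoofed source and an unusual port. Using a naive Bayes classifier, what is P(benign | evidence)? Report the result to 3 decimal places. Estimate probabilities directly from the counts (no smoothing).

0.645

malicious: (21/83) × (15/21) × (12/21) ≈ 0.10327
benign: (62/83) × (23/62) × (42/62) ≈ 0.187719
P(benign | x) = 0.187719 / 0.290989 ≈ 0.645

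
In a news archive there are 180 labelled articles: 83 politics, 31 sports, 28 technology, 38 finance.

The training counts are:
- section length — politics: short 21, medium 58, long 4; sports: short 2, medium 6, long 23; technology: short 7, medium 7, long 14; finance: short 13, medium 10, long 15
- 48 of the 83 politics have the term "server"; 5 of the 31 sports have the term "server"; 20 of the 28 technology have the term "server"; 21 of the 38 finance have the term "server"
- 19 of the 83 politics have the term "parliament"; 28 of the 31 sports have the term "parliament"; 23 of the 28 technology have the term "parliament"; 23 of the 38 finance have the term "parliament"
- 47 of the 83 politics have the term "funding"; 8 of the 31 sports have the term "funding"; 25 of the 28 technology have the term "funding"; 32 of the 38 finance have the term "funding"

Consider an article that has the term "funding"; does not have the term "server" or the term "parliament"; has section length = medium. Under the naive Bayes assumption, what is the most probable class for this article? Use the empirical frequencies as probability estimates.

politics: (83/180) × (58/83) × (35/83) × (64/83) × (47/83) ≈ 0.059329
sports: (31/180) × (6/31) × (26/31) × (3/31) × (8/31) ≈ 0.000698197
technology: (28/180) × (7/28) × (8/28) × (5/28) × (25/28) ≈ 0.00177154
finance: (38/180) × (10/38) × (17/38) × (15/38) × (32/38) ≈ 0.00826165
Highest score → politics.

politics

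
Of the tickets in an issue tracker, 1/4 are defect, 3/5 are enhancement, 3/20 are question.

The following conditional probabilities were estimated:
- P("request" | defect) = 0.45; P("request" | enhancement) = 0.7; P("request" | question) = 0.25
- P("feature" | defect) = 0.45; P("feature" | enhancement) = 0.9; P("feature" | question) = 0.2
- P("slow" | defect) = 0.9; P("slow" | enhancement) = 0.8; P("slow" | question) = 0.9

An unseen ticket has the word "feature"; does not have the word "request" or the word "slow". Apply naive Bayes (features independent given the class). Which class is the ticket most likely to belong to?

defect: 0.25 × (1−0.45) × 0.45 × (1−0.9) = 0.0061875
enhancement: 0.6 × (1−0.7) × 0.9 × (1−0.8) = 0.0324
question: 0.15 × (1−0.25) × 0.2 × (1−0.9) = 0.00225
Highest score → enhancement.

enhancement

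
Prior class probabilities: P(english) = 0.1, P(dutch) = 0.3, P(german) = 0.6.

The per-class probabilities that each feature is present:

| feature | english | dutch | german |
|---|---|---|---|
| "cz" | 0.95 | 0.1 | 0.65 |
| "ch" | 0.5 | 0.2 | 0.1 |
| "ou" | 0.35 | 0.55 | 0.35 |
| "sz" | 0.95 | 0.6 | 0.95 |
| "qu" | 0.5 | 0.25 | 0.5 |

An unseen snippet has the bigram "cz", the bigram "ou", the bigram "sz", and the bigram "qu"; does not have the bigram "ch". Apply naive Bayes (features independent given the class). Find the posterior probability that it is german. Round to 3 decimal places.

english: 0.1 × 0.95 × (1−0.5) × 0.35 × 0.95 × 0.5 = 0.007896875
dutch: 0.3 × 0.1 × (1−0.2) × 0.55 × 0.6 × 0.25 = 0.00198
german: 0.6 × 0.65 × (1−0.1) × 0.35 × 0.95 × 0.5 = 0.05835375
P(german | x) = 0.05835375 / 0.068230625 ≈ 0.855

0.855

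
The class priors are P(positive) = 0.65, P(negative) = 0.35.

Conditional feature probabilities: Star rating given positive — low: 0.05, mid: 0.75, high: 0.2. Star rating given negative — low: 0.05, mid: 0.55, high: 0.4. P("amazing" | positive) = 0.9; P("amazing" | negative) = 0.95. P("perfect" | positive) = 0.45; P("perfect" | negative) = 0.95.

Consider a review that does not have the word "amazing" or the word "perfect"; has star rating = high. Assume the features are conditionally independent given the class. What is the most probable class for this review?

positive: 0.65 × 0.2 × (1−0.9) × (1−0.45) = 0.00715
negative: 0.35 × 0.4 × (1−0.95) × (1−0.95) = 0.00035
Highest score → positive.

positive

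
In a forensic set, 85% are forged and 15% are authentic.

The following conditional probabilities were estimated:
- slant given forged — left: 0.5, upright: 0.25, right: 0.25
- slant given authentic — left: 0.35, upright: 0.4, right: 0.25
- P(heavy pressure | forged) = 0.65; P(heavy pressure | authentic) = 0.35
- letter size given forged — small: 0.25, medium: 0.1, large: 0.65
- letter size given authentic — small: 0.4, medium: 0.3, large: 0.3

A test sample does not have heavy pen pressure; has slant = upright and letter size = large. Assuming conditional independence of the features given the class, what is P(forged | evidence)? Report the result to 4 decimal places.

forged: 0.85 × 0.25 × (1−0.65) × 0.65 = 0.04834375
authentic: 0.15 × 0.4 × (1−0.35) × 0.3 = 0.0117
P(forged | x) = 0.04834375 / 0.06004375 ≈ 0.8051

0.8051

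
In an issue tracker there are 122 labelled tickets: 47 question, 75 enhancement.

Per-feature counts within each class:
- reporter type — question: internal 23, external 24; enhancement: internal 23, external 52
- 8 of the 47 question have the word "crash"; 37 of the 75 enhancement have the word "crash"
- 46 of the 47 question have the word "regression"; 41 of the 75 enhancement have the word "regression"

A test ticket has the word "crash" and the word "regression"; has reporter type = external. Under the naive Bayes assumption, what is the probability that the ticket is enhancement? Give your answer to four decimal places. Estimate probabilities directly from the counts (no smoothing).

question: (47/122) × (24/47) × (8/47) × (46/47) ≈ 0.032772
enhancement: (75/122) × (52/75) × (37/75) × (41/75) ≈ 0.114949
P(enhancement | x) = 0.114949 / 0.147721 ≈ 0.7781

0.7781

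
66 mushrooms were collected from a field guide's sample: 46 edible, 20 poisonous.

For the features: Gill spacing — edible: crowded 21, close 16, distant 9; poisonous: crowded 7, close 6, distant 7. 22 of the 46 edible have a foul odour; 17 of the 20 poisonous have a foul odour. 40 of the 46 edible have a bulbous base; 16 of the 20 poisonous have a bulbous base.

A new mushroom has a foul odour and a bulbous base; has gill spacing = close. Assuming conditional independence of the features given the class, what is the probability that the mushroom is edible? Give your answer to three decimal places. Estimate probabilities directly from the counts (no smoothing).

edible: (46/66) × (16/46) × (22/46) × (40/46) ≈ 0.100819
poisonous: (20/66) × (6/20) × (17/20) × (16/20) ≈ 0.0618182
P(edible | x) = 0.100819 / 0.1626372 ≈ 0.620

0.620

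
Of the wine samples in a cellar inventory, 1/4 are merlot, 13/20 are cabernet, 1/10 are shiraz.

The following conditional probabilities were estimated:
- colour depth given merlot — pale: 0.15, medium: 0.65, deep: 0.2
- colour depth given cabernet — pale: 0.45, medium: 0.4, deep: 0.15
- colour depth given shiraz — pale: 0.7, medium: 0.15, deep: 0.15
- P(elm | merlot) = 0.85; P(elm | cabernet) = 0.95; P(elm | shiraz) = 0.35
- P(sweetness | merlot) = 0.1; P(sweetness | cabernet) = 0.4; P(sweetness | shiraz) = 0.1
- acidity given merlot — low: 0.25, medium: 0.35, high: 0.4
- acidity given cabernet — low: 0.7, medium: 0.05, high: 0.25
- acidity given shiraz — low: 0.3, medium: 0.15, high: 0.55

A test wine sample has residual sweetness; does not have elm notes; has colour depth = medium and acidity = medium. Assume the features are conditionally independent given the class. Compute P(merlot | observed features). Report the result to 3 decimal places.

merlot: 0.25 × 0.65 × (1−0.85) × 0.1 × 0.35 = 0.000853125
cabernet: 0.65 × 0.4 × (1−0.95) × 0.4 × 0.05 = 0.00026
shiraz: 0.1 × 0.15 × (1−0.35) × 0.1 × 0.15 = 0.00014625
P(merlot | x) = 0.000853125 / 0.001259375 ≈ 0.677

0.677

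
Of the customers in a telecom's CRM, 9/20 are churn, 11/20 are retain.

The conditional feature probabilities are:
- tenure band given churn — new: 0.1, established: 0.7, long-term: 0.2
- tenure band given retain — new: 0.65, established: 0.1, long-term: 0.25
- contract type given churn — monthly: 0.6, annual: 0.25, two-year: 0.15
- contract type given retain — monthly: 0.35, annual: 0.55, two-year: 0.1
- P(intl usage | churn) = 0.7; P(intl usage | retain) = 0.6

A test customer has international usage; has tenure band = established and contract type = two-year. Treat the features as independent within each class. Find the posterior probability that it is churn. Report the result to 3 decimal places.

0.909

churn: 0.45 × 0.7 × 0.15 × 0.7 = 0.033075
retain: 0.55 × 0.1 × 0.1 × 0.6 = 0.0033
P(churn | x) = 0.033075 / 0.036375 ≈ 0.909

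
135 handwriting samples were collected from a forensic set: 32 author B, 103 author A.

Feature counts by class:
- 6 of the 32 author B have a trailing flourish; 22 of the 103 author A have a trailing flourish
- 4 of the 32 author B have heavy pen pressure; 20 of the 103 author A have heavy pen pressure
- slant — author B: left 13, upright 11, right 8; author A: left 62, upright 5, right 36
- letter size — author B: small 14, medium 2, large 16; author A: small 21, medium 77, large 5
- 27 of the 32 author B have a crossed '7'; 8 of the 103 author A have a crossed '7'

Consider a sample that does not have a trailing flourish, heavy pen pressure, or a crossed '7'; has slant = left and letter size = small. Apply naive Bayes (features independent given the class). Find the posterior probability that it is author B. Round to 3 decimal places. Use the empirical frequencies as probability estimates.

author B: (32/135) × (26/32) × (28/32) × (13/32) × (14/32) × (5/32) ≈ 0.00467993
author A: (103/135) × (81/103) × (83/103) × (62/103) × (21/103) × (95/103) ≈ 0.0547287
P(author B | x) = 0.00467993 / 0.05940863 ≈ 0.079

0.079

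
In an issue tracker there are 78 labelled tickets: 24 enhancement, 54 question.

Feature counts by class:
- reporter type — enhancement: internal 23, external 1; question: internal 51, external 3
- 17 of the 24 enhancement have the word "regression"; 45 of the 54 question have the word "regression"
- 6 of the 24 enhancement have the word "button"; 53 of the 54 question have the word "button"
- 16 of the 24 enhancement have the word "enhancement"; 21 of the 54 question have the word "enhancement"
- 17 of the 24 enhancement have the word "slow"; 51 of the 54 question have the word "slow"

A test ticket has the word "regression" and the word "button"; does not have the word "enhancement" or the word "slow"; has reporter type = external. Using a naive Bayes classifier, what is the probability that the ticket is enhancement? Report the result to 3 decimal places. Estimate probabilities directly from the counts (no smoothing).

0.171

enhancement: (24/78) × (1/24) × (17/24) × (6/24) × (8/24) × (7/24) ≈ 0.000220724
question: (54/78) × (3/54) × (45/54) × (53/54) × (33/54) × (3/54) ≈ 0.00106801
P(enhancement | x) = 0.000220724 / 0.001288734 ≈ 0.171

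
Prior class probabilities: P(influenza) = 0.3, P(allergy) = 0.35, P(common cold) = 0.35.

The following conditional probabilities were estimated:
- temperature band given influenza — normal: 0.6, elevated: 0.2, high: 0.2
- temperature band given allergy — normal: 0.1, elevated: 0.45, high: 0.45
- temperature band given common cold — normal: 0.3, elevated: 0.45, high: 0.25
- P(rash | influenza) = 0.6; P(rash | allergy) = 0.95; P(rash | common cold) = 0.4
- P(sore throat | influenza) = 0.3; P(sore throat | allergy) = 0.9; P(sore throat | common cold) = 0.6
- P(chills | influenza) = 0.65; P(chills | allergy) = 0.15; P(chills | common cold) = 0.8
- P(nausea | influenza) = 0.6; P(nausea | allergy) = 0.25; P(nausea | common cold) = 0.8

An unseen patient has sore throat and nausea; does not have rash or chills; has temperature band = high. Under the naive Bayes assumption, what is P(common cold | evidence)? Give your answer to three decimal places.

influenza: 0.3 × 0.2 × (1−0.6) × 0.3 × (1−0.65) × 0.6 = 0.001512
allergy: 0.35 × 0.45 × (1−0.95) × 0.9 × (1−0.15) × 0.25 = 0.00150609375
common cold: 0.35 × 0.25 × (1−0.4) × 0.6 × (1−0.8) × 0.8 = 0.00504
P(common cold | x) = 0.00504 / 0.00805809375 ≈ 0.625

0.625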